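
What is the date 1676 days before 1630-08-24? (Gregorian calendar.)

−365 (one year) → Aug 24, 1629 (1311 left).
−365 (one year) → Aug 24, 1628 (946 left).
−366 (one year; includes Feb 29, 1628) → Aug 24, 1627 (580 left).
−365 (one year) → Aug 24, 1626 (215 left).
−24 → Jul 31, 1626 (end of Jul, 31 days; 191 left).
−31 → Jun 30, 1626 (end of Jun, 30 days; 160 left).
−30 → May 31, 1626 (end of May, 31 days; 130 left).
−31 → Apr 30, 1626 (end of Apr, 30 days; 99 left).
−30 → Mar 31, 1626 (end of Mar, 31 days; 69 left).
−31 → Feb 28, 1626 (end of Feb, 28 days; 38 left).
−28 → Jan 31, 1626 (end of Jan, 31 days; 10 left).
−10 → Jan 21, 1626.

January 21, 1626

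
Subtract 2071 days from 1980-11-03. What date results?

March 4, 1975

−366 (one year; includes Feb 29, 1980) → Nov 3, 1979 (1705 left).
−365 (one year) → Nov 3, 1978 (1340 left).
−365 (one year) → Nov 3, 1977 (975 left).
−365 (one year) → Nov 3, 1976 (610 left).
−366 (one year; includes Feb 29, 1976) → Nov 3, 1975 (244 left).
−3 → Oct 31, 1975 (end of Oct, 31 days; 241 left).
−31 → Sep 30, 1975 (end of Sep, 30 days; 210 left).
−30 → Aug 31, 1975 (end of Aug, 31 days; 180 left).
−31 → Jul 31, 1975 (end of Jul, 31 days; 149 left).
−31 → Jun 30, 1975 (end of Jun, 30 days; 118 left).
−30 → May 31, 1975 (end of May, 31 days; 88 left).
−31 → Apr 30, 1975 (end of Apr, 30 days; 57 left).
−30 → Mar 31, 1975 (end of Mar, 31 days; 27 left).
−27 → Mar 4, 1975.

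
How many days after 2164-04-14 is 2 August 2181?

Apr 14, 2164 → Apr 14, 2165: 365 days.
Apr 14, 2165 → Apr 14, 2166: 365 days.
Apr 14, 2166 → Apr 14, 2167: 365 days.
Apr 14, 2167 → Apr 14, 2168: 366 days (Feb 29, 2168 is in that span).
Apr 14, 2168 → Apr 14, 2169: 365 days.
Apr 14, 2169 → Apr 14, 2170: 365 days.
Apr 14, 2170 → Apr 14, 2171: 365 days.
Apr 14, 2171 → Apr 14, 2172: 366 days (Feb 29, 2172 is in that span).
Apr 14, 2172 → Apr 14, 2173: 365 days.
Apr 14, 2173 → Apr 14, 2174: 365 days.
Apr 14, 2174 → Apr 14, 2175: 365 days.
Apr 14, 2175 → Apr 14, 2176: 366 days (Feb 29, 2176 is in that span).
Apr 14, 2176 → Apr 14, 2177: 365 days.
Apr 14, 2177 → Apr 14, 2178: 365 days.
Apr 14, 2178 → Apr 14, 2179: 365 days.
Apr 14, 2179 → Apr 14, 2180: 366 days (Feb 29, 2180 is in that span).
Apr 14, 2180 → Apr 14, 2181: 365 days.
Apr 14, 2181 → May 14, 2181: 30 days (April has 30).
May 14, 2181 → Jun 14, 2181: 31 days (May has 31).
Jun 14, 2181 → Jul 14, 2181: 30 days (June has 30).
Jul 14, 2181 → Aug 2, 2181: 19 days.
Total: 6319 days.

6319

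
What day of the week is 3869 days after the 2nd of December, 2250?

Dec 2, 2250 is a Monday.
3869 mod 7 = 5, so 3869 days after a Monday is Monday + 5 = Saturday.

Saturday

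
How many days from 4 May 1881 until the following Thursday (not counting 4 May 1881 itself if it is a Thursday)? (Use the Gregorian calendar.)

May 4, 1881 is a Wednesday.
From Wednesday to the next Thursday is 1 day.

1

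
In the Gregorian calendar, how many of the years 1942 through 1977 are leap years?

9

Multiples of 4 in [1942,1977]: 9.
Of those, multiples of 100: 0 (not leap unless ÷400).
Multiples of 400: 0.
Leap years = 9 − 0 + 0 = 9.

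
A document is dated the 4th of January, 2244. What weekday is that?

January 1, 2244 is a Monday.
Jan 1, 2244 → Jan 4, 2244: 3 days.
Total: 3 days.
3 mod 7 = 3, so Monday + 3 = Thursday.

Thursday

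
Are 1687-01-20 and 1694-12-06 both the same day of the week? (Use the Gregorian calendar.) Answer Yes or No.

From Jan 20, 1687 to Dec 6, 1694 is 2877 days.
2877 mod 7 = 0, so they are the same weekday.
(Jan 20, 1687 is a Monday; Dec 6, 1694 is a Monday.)

Yes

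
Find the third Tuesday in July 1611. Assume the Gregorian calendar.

July 19, 1611

July 1, 1611 is a Friday.
The first Tuesday is therefore July 5 (4 days later).
The third Tuesday is 5 + 2×7 = July 19.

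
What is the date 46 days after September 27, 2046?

Sep has 30 days: +4 → Oct 1, 2046 (42 left).
Oct has 31 days: +31 → Nov 1, 2046 (11 left).
+11 → Nov 12, 2046.

November 12, 2046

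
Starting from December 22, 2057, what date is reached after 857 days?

April 27, 2060

+365 (one year) → Dec 22, 2058 (492 left).
+365 (one year) → Dec 22, 2059 (127 left).
Dec has 31 days: +10 → Jan 1, 2060 (117 left).
Jan has 31 days: +31 → Feb 1, 2060 (86 left).
Feb has 29 days: +29 → Mar 1, 2060 (57 left).
Mar has 31 days: +31 → Apr 1, 2060 (26 left).
+26 → Apr 27, 2060.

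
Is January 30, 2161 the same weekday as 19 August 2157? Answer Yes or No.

Yes

From Aug 19, 2157 to Jan 30, 2161 is 1260 days.
1260 mod 7 = 0, so they are the same weekday.
(Aug 19, 2157 is a Friday; Jan 30, 2161 is a Friday.)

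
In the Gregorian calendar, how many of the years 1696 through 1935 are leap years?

Multiples of 4 in [1696,1935]: 60.
Of those, multiples of 100: 3 (not leap unless ÷400).
Multiples of 400: 0.
Leap years = 60 − 3 + 0 = 57.

57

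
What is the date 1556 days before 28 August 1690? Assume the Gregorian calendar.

−365 (one year) → Aug 28, 1689 (1191 left).
−365 (one year) → Aug 28, 1688 (826 left).
−366 (one year; includes Feb 29, 1688) → Aug 28, 1687 (460 left).
−365 (one year) → Aug 28, 1686 (95 left).
−28 → Jul 31, 1686 (end of Jul, 31 days; 67 left).
−31 → Jun 30, 1686 (end of Jun, 30 days; 36 left).
−30 → May 31, 1686 (end of May, 31 days; 6 left).
−6 → May 25, 1686.

May 25, 1686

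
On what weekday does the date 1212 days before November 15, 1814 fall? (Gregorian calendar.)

Monday

Nov 15, 1814 is a Tuesday.
1212 mod 7 = 1, so 1212 days before a Tuesday is Tuesday − 1 = Monday.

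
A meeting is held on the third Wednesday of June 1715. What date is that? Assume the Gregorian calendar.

June 19, 1715

June 1, 1715 is a Saturday.
The first Wednesday is therefore June 5 (4 days later).
The third Wednesday is 5 + 2×7 = June 19.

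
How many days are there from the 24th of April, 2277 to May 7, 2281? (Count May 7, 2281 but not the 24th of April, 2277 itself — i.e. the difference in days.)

Apr 24, 2277 → Apr 24, 2278: 365 days.
Apr 24, 2278 → Apr 24, 2279: 365 days.
Apr 24, 2279 → Apr 24, 2280: 366 days (Feb 29, 2280 is in that span).
Apr 24, 2280 → May 24, 2280: 30 days (April has 30).
May 24, 2280 → Jun 24, 2280: 31 days (May has 31).
Jun 24, 2280 → Jul 24, 2280: 30 days (June has 30).
Jul 24, 2280 → Aug 24, 2280: 31 days (July has 31).
Aug 24, 2280 → Sep 24, 2280: 31 days (August has 31).
Sep 24, 2280 → Oct 24, 2280: 30 days (September has 30).
Oct 24, 2280 → Nov 24, 2280: 31 days (October has 31).
Nov 24, 2280 → Dec 24, 2280: 30 days (November has 30).
Dec 24, 2280 → Jan 24, 2281: 31 days (December has 31).
Jan 24, 2281 → Feb 24, 2281: 31 days (January has 31).
Feb 24, 2281 → Mar 24, 2281: 28 days (February has 28).
Mar 24, 2281 → Apr 24, 2281: 31 days (March has 31).
Apr 24, 2281 → May 7, 2281: 13 days.
Total: 1474 days.

1474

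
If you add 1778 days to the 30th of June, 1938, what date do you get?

May 13, 1943

+365 (one year) → Jun 30, 1939 (1413 left).
+366 (one year; includes Feb 29, 1940) → Jun 30, 1940 (1047 left).
+365 (one year) → Jun 30, 1941 (682 left).
+365 (one year) → Jun 30, 1942 (317 left).
Jun has 30 days: +1 → Jul 1, 1942 (316 left).
Jul has 31 days: +31 → Aug 1, 1942 (285 left).
Aug has 31 days: +31 → Sep 1, 1942 (254 left).
Sep has 30 days: +30 → Oct 1, 1942 (224 left).
Oct has 31 days: +31 → Nov 1, 1942 (193 left).
Nov has 30 days: +30 → Dec 1, 1942 (163 left).
Dec has 31 days: +31 → Jan 1, 1943 (132 left).
Jan has 31 days: +31 → Feb 1, 1943 (101 left).
Feb has 28 days: +28 → Mar 1, 1943 (73 left).
Mar has 31 days: +31 → Apr 1, 1943 (42 left).
Apr has 30 days: +30 → May 1, 1943 (12 left).
+12 → May 13, 1943.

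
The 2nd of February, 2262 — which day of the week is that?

Sunday

Doomsday rule: the anchor day for the 2200s is Friday. For year 62: 62÷12 = 5 r 2, and 2÷4 = 0, so 5+2+0 = 7.
Friday + 7 ≡ Friday — that's 2262's doomsday.
In February the doomsday date is Feb 28 (2262 is not a leap year).
Feb 2 is 26 days before Feb 28; 26 mod 7 = 5, so Friday − 5 = Sunday.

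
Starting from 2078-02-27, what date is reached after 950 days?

+365 (one year) → Feb 27, 2079 (585 left).
+365 (one year) → Feb 27, 2080 (220 left).
Feb has 29 days: +3 → Mar 1, 2080 (217 left).
Mar has 31 days: +31 → Apr 1, 2080 (186 left).
Apr has 30 days: +30 → May 1, 2080 (156 left).
May has 31 days: +31 → Jun 1, 2080 (125 left).
Jun has 30 days: +30 → Jul 1, 2080 (95 left).
Jul has 31 days: +31 → Aug 1, 2080 (64 left).
Aug has 31 days: +31 → Sep 1, 2080 (33 left).
Sep has 30 days: +30 → Oct 1, 2080 (3 left).
+3 → Oct 4, 2080.

October 4, 2080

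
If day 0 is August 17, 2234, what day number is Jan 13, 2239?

1610

Aug 17, 2234 → Aug 17, 2235: 365 days.
Aug 17, 2235 → Aug 17, 2236: 366 days (Feb 29, 2236 is in that span).
Aug 17, 2236 → Aug 17, 2237: 365 days.
Aug 17, 2237 → Aug 17, 2238: 365 days.
Aug 17, 2238 → Sep 17, 2238: 31 days (August has 31).
Sep 17, 2238 → Oct 17, 2238: 30 days (September has 30).
Oct 17, 2238 → Nov 17, 2238: 31 days (October has 31).
Nov 17, 2238 → Dec 17, 2238: 30 days (November has 30).
Dec 17, 2238 → Jan 13, 2239: 27 days.
Total: 1610 days.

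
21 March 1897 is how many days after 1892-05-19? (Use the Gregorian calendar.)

May 19, 1892 → May 19, 1893: 365 days.
May 19, 1893 → May 19, 1894: 365 days.
May 19, 1894 → May 19, 1895: 365 days.
May 19, 1895 → May 19, 1896: 366 days (Feb 29, 1896 is in that span).
May 19, 1896 → Jun 19, 1896: 31 days (May has 31).
Jun 19, 1896 → Jul 19, 1896: 30 days (June has 30).
Jul 19, 1896 → Aug 19, 1896: 31 days (July has 31).
Aug 19, 1896 → Sep 19, 1896: 31 days (August has 31).
Sep 19, 1896 → Oct 19, 1896: 30 days (September has 30).
Oct 19, 1896 → Nov 19, 1896: 31 days (October has 31).
Nov 19, 1896 → Dec 19, 1896: 30 days (November has 30).
Dec 19, 1896 → Jan 19, 1897: 31 days (December has 31).
Jan 19, 1897 → Feb 19, 1897: 31 days (January has 31).
Feb 19, 1897 → Mar 19, 1897: 28 days (February has 28).
Mar 19, 1897 → Mar 21, 1897: 2 days.
Total: 1767 days.

1767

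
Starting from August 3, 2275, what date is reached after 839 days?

November 19, 2277

+366 (one year; includes Feb 29, 2276) → Aug 3, 2276 (473 left).
+365 (one year) → Aug 3, 2277 (108 left).
Aug has 31 days: +29 → Sep 1, 2277 (79 left).
Sep has 30 days: +30 → Oct 1, 2277 (49 left).
Oct has 31 days: +31 → Nov 1, 2277 (18 left).
+18 → Nov 19, 2277.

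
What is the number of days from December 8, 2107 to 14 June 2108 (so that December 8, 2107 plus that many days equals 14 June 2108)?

Dec 8, 2107 → Jan 8, 2108: 31 days (December has 31).
Jan 8, 2108 → Feb 8, 2108: 31 days (January has 31).
Feb 8, 2108 → Mar 8, 2108: 29 days (February has 29).
Mar 8, 2108 → Apr 8, 2108: 31 days (March has 31).
Apr 8, 2108 → May 8, 2108: 30 days (April has 30).
May 8, 2108 → Jun 8, 2108: 31 days (May has 31).
Jun 8, 2108 → Jun 14, 2108: 6 days.
Total: 189 days.

189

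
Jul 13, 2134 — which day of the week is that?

Doomsday rule: the anchor day for the 2100s is Sunday. For year 34: 34÷12 = 2 r 10, and 10÷4 = 2, so 2+10+2 = 14.
Sunday + 14 ≡ Sunday — that's 2134's doomsday.
In July the doomsday date is Jul 11.
Jul 13 is 2 days after Jul 11; 2 mod 7 = 2, so Sunday + 2 = Tuesday.

Tuesday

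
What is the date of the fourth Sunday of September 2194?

September 1, 2194 is a Monday.
The first Sunday is therefore September 7 (6 days later).
The fourth Sunday is 7 + 3×7 = September 28.

September 28, 2194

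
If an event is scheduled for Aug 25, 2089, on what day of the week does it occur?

Doomsday rule: the anchor day for the 2000s is Tuesday. For year 89: 89÷12 = 7 r 5, and 5÷4 = 1, so 7+5+1 = 13.
Tuesday + 13 ≡ Monday — that's 2089's doomsday.
In August the doomsday date is Aug 8.
Aug 25 is 17 days after Aug 8; 17 mod 7 = 3, so Monday + 3 = Thursday.

Thursday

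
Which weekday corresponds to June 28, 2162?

January 1, 2162 is a Friday.
Jan 1, 2162 → Feb 1, 2162: 31 days (January has 31).
Feb 1, 2162 → Mar 1, 2162: 28 days (February has 28).
Mar 1, 2162 → Apr 1, 2162: 31 days (March has 31).
Apr 1, 2162 → May 1, 2162: 30 days (April has 30).
May 1, 2162 → Jun 1, 2162: 31 days (May has 31).
Jun 1, 2162 → Jun 28, 2162: 27 days.
Total: 178 days.
178 mod 7 = 3, so Friday + 3 = Monday.

Monday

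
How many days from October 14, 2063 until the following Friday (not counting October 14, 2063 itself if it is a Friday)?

5

Oct 14, 2063 is a Sunday.
From Sunday to the next Friday is 5 days.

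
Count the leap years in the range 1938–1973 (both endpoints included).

Multiples of 4 in [1938,1973]: 9.
Of those, multiples of 100: 0 (not leap unless ÷400).
Multiples of 400: 0.
Leap years = 9 − 0 + 0 = 9.

9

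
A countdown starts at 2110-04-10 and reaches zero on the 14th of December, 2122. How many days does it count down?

4631

Apr 10, 2110 → Apr 10, 2111: 365 days.
Apr 10, 2111 → Apr 10, 2112: 366 days (Feb 29, 2112 is in that span).
Apr 10, 2112 → Apr 10, 2113: 365 days.
Apr 10, 2113 → Apr 10, 2114: 365 days.
Apr 10, 2114 → Apr 10, 2115: 365 days.
Apr 10, 2115 → Apr 10, 2116: 366 days (Feb 29, 2116 is in that span).
Apr 10, 2116 → Apr 10, 2117: 365 days.
Apr 10, 2117 → Apr 10, 2118: 365 days.
Apr 10, 2118 → Apr 10, 2119: 365 days.
Apr 10, 2119 → Apr 10, 2120: 366 days (Feb 29, 2120 is in that span).
Apr 10, 2120 → Apr 10, 2121: 365 days.
Apr 10, 2121 → Apr 10, 2122: 365 days.
Apr 10, 2122 → May 10, 2122: 30 days (April has 30).
May 10, 2122 → Jun 10, 2122: 31 days (May has 31).
Jun 10, 2122 → Jul 10, 2122: 30 days (June has 30).
Jul 10, 2122 → Aug 10, 2122: 31 days (July has 31).
Aug 10, 2122 → Sep 10, 2122: 31 days (August has 31).
Sep 10, 2122 → Oct 10, 2122: 30 days (September has 30).
Oct 10, 2122 → Nov 10, 2122: 31 days (October has 31).
Nov 10, 2122 → Dec 10, 2122: 30 days (November has 30).
Dec 10, 2122 → Dec 14, 2122: 4 days.
Total: 4631 days.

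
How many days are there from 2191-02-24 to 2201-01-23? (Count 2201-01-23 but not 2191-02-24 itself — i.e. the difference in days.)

3620

Feb 24, 2191 → Feb 24, 2192: 365 days.
Feb 24, 2192 → Feb 24, 2193: 366 days (Feb 29, 2192 is in that span).
Feb 24, 2193 → Feb 24, 2194: 365 days.
Feb 24, 2194 → Feb 24, 2195: 365 days.
Feb 24, 2195 → Feb 24, 2196: 365 days.
Feb 24, 2196 → Feb 24, 2197: 366 days (Feb 29, 2196 is in that span).
Feb 24, 2197 → Feb 24, 2198: 365 days.
Feb 24, 2198 → Feb 24, 2199: 365 days.
Feb 24, 2199 → Feb 24, 2200: 365 days.
Feb 24, 2200 → Mar 24, 2200: 28 days (February has 28).
Mar 24, 2200 → Apr 24, 2200: 31 days (March has 31).
Apr 24, 2200 → May 24, 2200: 30 days (April has 30).
May 24, 2200 → Jun 24, 2200: 31 days (May has 31).
Jun 24, 2200 → Jul 24, 2200: 30 days (June has 30).
Jul 24, 2200 → Aug 24, 2200: 31 days (July has 31).
Aug 24, 2200 → Sep 24, 2200: 31 days (August has 31).
Sep 24, 2200 → Oct 24, 2200: 30 days (September has 30).
Oct 24, 2200 → Nov 24, 2200: 31 days (October has 31).
Nov 24, 2200 → Dec 24, 2200: 30 days (November has 30).
Dec 24, 2200 → Jan 23, 2201: 30 days.
Total: 3620 days.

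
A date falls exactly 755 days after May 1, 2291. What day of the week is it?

Thursday

May 1, 2291 is a Friday.
755 mod 7 = 6, so 755 days after a Friday is Friday + 6 = Thursday.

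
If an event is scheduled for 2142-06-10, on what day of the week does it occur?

Sunday

Doomsday rule: the anchor day for the 2100s is Sunday. For year 42: 42÷12 = 3 r 6, and 6÷4 = 1, so 3+6+1 = 10.
Sunday + 10 ≡ Wednesday — that's 2142's doomsday.
In June the doomsday date is Jun 6.
Jun 10 is 4 days after Jun 6; 4 mod 7 = 4, so Wednesday + 4 = Sunday.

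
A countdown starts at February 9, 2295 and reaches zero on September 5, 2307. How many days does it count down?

Feb 9, 2295 → Feb 9, 2296: 365 days.
Feb 9, 2296 → Feb 9, 2297: 366 days (Feb 29, 2296 is in that span).
Feb 9, 2297 → Feb 9, 2298: 365 days.
Feb 9, 2298 → Feb 9, 2299: 365 days.
Feb 9, 2299 → Feb 9, 2300: 365 days.
Feb 9, 2300 → Feb 9, 2301: 365 days.
Feb 9, 2301 → Feb 9, 2302: 365 days.
Feb 9, 2302 → Feb 9, 2303: 365 days.
Feb 9, 2303 → Feb 9, 2304: 365 days.
Feb 9, 2304 → Feb 9, 2305: 366 days (Feb 29, 2304 is in that span).
Feb 9, 2305 → Feb 9, 2306: 365 days.
Feb 9, 2306 → Feb 9, 2307: 365 days.
Feb 9, 2307 → Mar 9, 2307: 28 days (February has 28).
Mar 9, 2307 → Apr 9, 2307: 31 days (March has 31).
Apr 9, 2307 → May 9, 2307: 30 days (April has 30).
May 9, 2307 → Jun 9, 2307: 31 days (May has 31).
Jun 9, 2307 → Jul 9, 2307: 30 days (June has 30).
Jul 9, 2307 → Aug 9, 2307: 31 days (July has 31).
Aug 9, 2307 → Sep 5, 2307: 27 days.
Total: 4590 days.

4590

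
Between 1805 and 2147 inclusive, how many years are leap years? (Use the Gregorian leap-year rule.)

Multiples of 4 in [1805,2147]: 85.
Of those, multiples of 100: 3 (not leap unless ÷400).
Multiples of 400: 1.
Leap years = 85 − 3 + 1 = 83.

83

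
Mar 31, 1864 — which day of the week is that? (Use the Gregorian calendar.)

Doomsday rule: the anchor day for the 1800s is Friday. For year 64: 64÷12 = 5 r 4, and 4÷4 = 1, so 5+4+1 = 10.
Friday + 10 ≡ Monday — that's 1864's doomsday.
In March the doomsday date is Mar 14.
Mar 31 is 17 days after Mar 14; 17 mod 7 = 3, so Monday + 3 = Thursday.

Thursday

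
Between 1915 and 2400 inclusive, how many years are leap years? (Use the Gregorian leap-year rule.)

Multiples of 4 in [1915,2400]: 122.
Of those, multiples of 100: 5 (not leap unless ÷400).
Multiples of 400: 2.
Leap years = 122 − 5 + 2 = 119.

119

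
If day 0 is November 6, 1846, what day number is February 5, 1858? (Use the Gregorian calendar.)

4109

Nov 6, 1846 → Nov 6, 1847: 365 days.
Nov 6, 1847 → Nov 6, 1848: 366 days (Feb 29, 1848 is in that span).
Nov 6, 1848 → Nov 6, 1849: 365 days.
Nov 6, 1849 → Nov 6, 1850: 365 days.
Nov 6, 1850 → Nov 6, 1851: 365 days.
Nov 6, 1851 → Nov 6, 1852: 366 days (Feb 29, 1852 is in that span).
Nov 6, 1852 → Nov 6, 1853: 365 days.
Nov 6, 1853 → Nov 6, 1854: 365 days.
Nov 6, 1854 → Nov 6, 1855: 365 days.
Nov 6, 1855 → Nov 6, 1856: 366 days (Feb 29, 1856 is in that span).
Nov 6, 1856 → Nov 6, 1857: 365 days.
Nov 6, 1857 → Dec 6, 1857: 30 days (November has 30).
Dec 6, 1857 → Jan 6, 1858: 31 days (December has 31).
Jan 6, 1858 → Feb 5, 1858: 30 days.
Total: 4109 days.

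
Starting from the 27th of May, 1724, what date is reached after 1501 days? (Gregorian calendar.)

July 6, 1728

+365 (one year) → May 27, 1725 (1136 left).
+365 (one year) → May 27, 1726 (771 left).
+365 (one year) → May 27, 1727 (406 left).
+366 (one year; includes Feb 29, 1728) → May 27, 1728 (40 left).
May has 31 days: +5 → Jun 1, 1728 (35 left).
Jun has 30 days: +30 → Jul 1, 1728 (5 left).
+5 → Jul 6, 1728.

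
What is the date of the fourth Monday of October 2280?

October 25, 2280

October 1, 2280 is a Friday.
The first Monday is therefore October 4 (3 days later).
The fourth Monday is 4 + 3×7 = October 25.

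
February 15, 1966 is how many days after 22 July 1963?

939

Jul 22, 1963 → Jul 22, 1964: 366 days (Feb 29, 1964 is in that span).
Jul 22, 1964 → Jul 22, 1965: 365 days.
Jul 22, 1965 → Aug 22, 1965: 31 days (July has 31).
Aug 22, 1965 → Sep 22, 1965: 31 days (August has 31).
Sep 22, 1965 → Oct 22, 1965: 30 days (September has 30).
Oct 22, 1965 → Nov 22, 1965: 31 days (October has 31).
Nov 22, 1965 → Dec 22, 1965: 30 days (November has 30).
Dec 22, 1965 → Jan 22, 1966: 31 days (December has 31).
Jan 22, 1966 → Feb 15, 1966: 24 days.
Total: 939 days.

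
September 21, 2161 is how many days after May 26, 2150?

May 26, 2150 → May 26, 2151: 365 days.
May 26, 2151 → May 26, 2152: 366 days (Feb 29, 2152 is in that span).
May 26, 2152 → May 26, 2153: 365 days.
May 26, 2153 → May 26, 2154: 365 days.
May 26, 2154 → May 26, 2155: 365 days.
May 26, 2155 → May 26, 2156: 366 days (Feb 29, 2156 is in that span).
May 26, 2156 → May 26, 2157: 365 days.
May 26, 2157 → May 26, 2158: 365 days.
May 26, 2158 → May 26, 2159: 365 days.
May 26, 2159 → May 26, 2160: 366 days (Feb 29, 2160 is in that span).
May 26, 2160 → May 26, 2161: 365 days.
May 26, 2161 → Jun 26, 2161: 31 days (May has 31).
Jun 26, 2161 → Jul 26, 2161: 30 days (June has 30).
Jul 26, 2161 → Aug 26, 2161: 31 days (July has 31).
Aug 26, 2161 → Sep 21, 2161: 26 days.
Total: 4136 days.

4136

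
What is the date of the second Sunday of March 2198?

March 1, 2198 is a Thursday.
The first Sunday is therefore March 4 (3 days later).
The second Sunday is 4 + 1×7 = March 11.

March 11, 2198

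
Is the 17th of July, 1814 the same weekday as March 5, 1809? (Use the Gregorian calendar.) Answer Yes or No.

From Mar 5, 1809 to Jul 17, 1814 is 1960 days.
1960 mod 7 = 0, so they are the same weekday.
(Mar 5, 1809 is a Sunday; Jul 17, 1814 is a Sunday.)

Yes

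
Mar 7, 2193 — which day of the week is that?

Thursday

January 1, 2193 is a Tuesday.
Jan 1, 2193 → Feb 1, 2193: 31 days (January has 31).
Feb 1, 2193 → Mar 1, 2193: 28 days (February has 28).
Mar 1, 2193 → Mar 7, 2193: 6 days.
Total: 65 days.
65 mod 7 = 2, so Tuesday + 2 = Thursday.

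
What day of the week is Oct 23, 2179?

Doomsday rule: the anchor day for the 2100s is Sunday. For year 79: 79÷12 = 6 r 7, and 7÷4 = 1, so 6+7+1 = 14.
Sunday + 14 ≡ Sunday — that's 2179's doomsday.
In October the doomsday date is Oct 10.
Oct 23 is 13 days after Oct 10; 13 mod 7 = 6, so Sunday + 6 = Saturday.

Saturday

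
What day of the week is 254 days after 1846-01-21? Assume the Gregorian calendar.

First find the weekday of Jan 21, 1846. Doomsday rule: the anchor day for the 1800s is Friday. For year 46: 46÷12 = 3 r 10, and 10÷4 = 2, so 3+10+2 = 15.
Friday + 15 ≡ Saturday — that's 1846's doomsday.
In January the doomsday date is Jan 3 (1846 is not a leap year).
Jan 21 is 18 days after Jan 3; 18 mod 7 = 4, so Saturday + 4 = Wednesday.
254 mod 7 = 2, so 254 days after a Wednesday is Wednesday + 2 = Friday.

Friday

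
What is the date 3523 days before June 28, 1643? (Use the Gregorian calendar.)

November 4, 1633

−365 (one year) → Jun 28, 1642 (3158 left).
−365 (one year) → Jun 28, 1641 (2793 left).
−365 (one year) → Jun 28, 1640 (2428 left).
−366 (one year; includes Feb 29, 1640) → Jun 28, 1639 (2062 left).
−365 (one year) → Jun 28, 1638 (1697 left).
−365 (one year) → Jun 28, 1637 (1332 left).
−365 (one year) → Jun 28, 1636 (967 left).
−366 (one year; includes Feb 29, 1636) → Jun 28, 1635 (601 left).
−365 (one year) → Jun 28, 1634 (236 left).
−28 → May 31, 1634 (end of May, 31 days; 208 left).
−31 → Apr 30, 1634 (end of Apr, 30 days; 177 left).
−30 → Mar 31, 1634 (end of Mar, 31 days; 147 left).
−31 → Feb 28, 1634 (end of Feb, 28 days; 116 left).
−28 → Jan 31, 1634 (end of Jan, 31 days; 88 left).
−31 → Dec 31, 1633 (end of Dec, 31 days; 57 left).
−31 → Nov 30, 1633 (end of Nov, 30 days; 26 left).
−26 → Nov 4, 1633.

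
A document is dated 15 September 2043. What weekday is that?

Tuesday

Doomsday rule: the anchor day for the 2000s is Tuesday. For year 43: 43÷12 = 3 r 7, and 7÷4 = 1, so 3+7+1 = 11.
Tuesday + 11 ≡ Saturday — that's 2043's doomsday.
In September the doomsday date is Sep 5.
Sep 15 is 10 days after Sep 5; 10 mod 7 = 3, so Saturday + 3 = Tuesday.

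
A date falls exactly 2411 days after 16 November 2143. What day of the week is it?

Tuesday

First find the weekday of Nov 16, 2143. Doomsday rule: the anchor day for the 2100s is Sunday. For year 43: 43÷12 = 3 r 7, and 7÷4 = 1, so 3+7+1 = 11.
Sunday + 11 ≡ Thursday — that's 2143's doomsday.
In November the doomsday date is Nov 7.
Nov 16 is 9 days after Nov 7; 9 mod 7 = 2, so Thursday + 2 = Saturday.
2411 mod 7 = 3, so 2411 days after a Saturday is Saturday + 3 = Tuesday.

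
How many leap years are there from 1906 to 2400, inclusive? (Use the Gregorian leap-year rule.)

121

Multiples of 4 in [1906,2400]: 124.
Of those, multiples of 100: 5 (not leap unless ÷400).
Multiples of 400: 2.
Leap years = 124 − 5 + 2 = 121.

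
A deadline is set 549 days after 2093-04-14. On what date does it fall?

October 15, 2094

+365 (one year) → Apr 14, 2094 (184 left).
Apr has 30 days: +17 → May 1, 2094 (167 left).
May has 31 days: +31 → Jun 1, 2094 (136 left).
Jun has 30 days: +30 → Jul 1, 2094 (106 left).
Jul has 31 days: +31 → Aug 1, 2094 (75 left).
Aug has 31 days: +31 → Sep 1, 2094 (44 left).
Sep has 30 days: +30 → Oct 1, 2094 (14 left).
+14 → Oct 15, 2094.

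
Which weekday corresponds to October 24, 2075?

Doomsday rule: the anchor day for the 2000s is Tuesday. For year 75: 75÷12 = 6 r 3, and 3÷4 = 0, so 6+3+0 = 9.
Tuesday + 9 ≡ Thursday — that's 2075's doomsday.
In October the doomsday date is Oct 10.
Oct 24 is 14 days after Oct 10; 14 mod 7 = 0, so Thursday + 0 = Thursday.

Thursday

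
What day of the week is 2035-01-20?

January 1, 2035 is a Monday.
Jan 1, 2035 → Jan 20, 2035: 19 days.
Total: 19 days.
19 mod 7 = 5, so Monday + 5 = Saturday.

Saturday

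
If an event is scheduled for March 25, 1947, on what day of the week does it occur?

Tuesday

Doomsday rule: the anchor day for the 1900s is Wednesday. For year 47: 47÷12 = 3 r 11, and 11÷4 = 2, so 3+11+2 = 16.
Wednesday + 16 ≡ Friday — that's 1947's doomsday.
In March the doomsday date is Mar 14.
Mar 25 is 11 days after Mar 14; 11 mod 7 = 4, so Friday + 4 = Tuesday.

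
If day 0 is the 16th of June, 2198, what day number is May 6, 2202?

1419

Jun 16, 2198 → Jun 16, 2199: 365 days.
Jun 16, 2199 → Jun 16, 2200: 365 days.
Jun 16, 2200 → Jun 16, 2201: 365 days.
Jun 16, 2201 → Jul 16, 2201: 30 days (June has 30).
Jul 16, 2201 → Aug 16, 2201: 31 days (July has 31).
Aug 16, 2201 → Sep 16, 2201: 31 days (August has 31).
Sep 16, 2201 → Oct 16, 2201: 30 days (September has 30).
Oct 16, 2201 → Nov 16, 2201: 31 days (October has 31).
Nov 16, 2201 → Dec 16, 2201: 30 days (November has 30).
Dec 16, 2201 → Jan 16, 2202: 31 days (December has 31).
Jan 16, 2202 → Feb 16, 2202: 31 days (January has 31).
Feb 16, 2202 → Mar 16, 2202: 28 days (February has 28).
Mar 16, 2202 → Apr 16, 2202: 31 days (March has 31).
Apr 16, 2202 → May 6, 2202: 20 days.
Total: 1419 days.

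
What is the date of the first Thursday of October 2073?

October 1, 2073 is a Sunday.
The first Thursday is therefore October 5 (4 days later).

October 5, 2073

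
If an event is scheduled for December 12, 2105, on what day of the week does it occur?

Doomsday rule: the anchor day for the 2100s is Sunday. For year 05: 5÷12 = 0 r 5, and 5÷4 = 1, so 0+5+1 = 6.
Sunday + 6 ≡ Saturday — that's 2105's doomsday.
In December the doomsday date is Dec 12.
Dec 12 is the doomsday itself: Saturday.

Saturday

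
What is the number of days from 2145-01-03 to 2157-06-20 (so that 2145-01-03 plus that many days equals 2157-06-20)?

Jan 3, 2145 → Jan 3, 2146: 365 days.
Jan 3, 2146 → Jan 3, 2147: 365 days.
Jan 3, 2147 → Jan 3, 2148: 365 days.
Jan 3, 2148 → Jan 3, 2149: 366 days (Feb 29, 2148 is in that span).
Jan 3, 2149 → Jan 3, 2150: 365 days.
Jan 3, 2150 → Jan 3, 2151: 365 days.
Jan 3, 2151 → Jan 3, 2152: 365 days.
Jan 3, 2152 → Jan 3, 2153: 366 days (Feb 29, 2152 is in that span).
Jan 3, 2153 → Jan 3, 2154: 365 days.
Jan 3, 2154 → Jan 3, 2155: 365 days.
Jan 3, 2155 → Jan 3, 2156: 365 days.
Jan 3, 2156 → Jan 3, 2157: 366 days (Feb 29, 2156 is in that span).
Jan 3, 2157 → Feb 3, 2157: 31 days (January has 31).
Feb 3, 2157 → Mar 3, 2157: 28 days (February has 28).
Mar 3, 2157 → Apr 3, 2157: 31 days (March has 31).
Apr 3, 2157 → May 3, 2157: 30 days (April has 30).
May 3, 2157 → Jun 3, 2157: 31 days (May has 31).
Jun 3, 2157 → Jun 20, 2157: 17 days.
Total: 4551 days.

4551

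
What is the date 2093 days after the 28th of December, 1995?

+366 (one year; includes Feb 29, 1996) → Dec 28, 1996 (1727 left).
+365 (one year) → Dec 28, 1997 (1362 left).
+365 (one year) → Dec 28, 1998 (997 left).
+365 (one year) → Dec 28, 1999 (632 left).
+366 (one year; includes Feb 29, 2000) → Dec 28, 2000 (266 left).
Dec has 31 days: +4 → Jan 1, 2001 (262 left).
Jan has 31 days: +31 → Feb 1, 2001 (231 left).
Feb has 28 days: +28 → Mar 1, 2001 (203 left).
Mar has 31 days: +31 → Apr 1, 2001 (172 left).
Apr has 30 days: +30 → May 1, 2001 (142 left).
May has 31 days: +31 → Jun 1, 2001 (111 left).
Jun has 30 days: +30 → Jul 1, 2001 (81 left).
Jul has 31 days: +31 → Aug 1, 2001 (50 left).
Aug has 31 days: +31 → Sep 1, 2001 (19 left).
+19 → Sep 20, 2001.

September 20, 2001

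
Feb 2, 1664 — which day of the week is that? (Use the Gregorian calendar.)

Doomsday rule: the anchor day for the 1600s is Tuesday. For year 64: 64÷12 = 5 r 4, and 4÷4 = 1, so 5+4+1 = 10.
Tuesday + 10 ≡ Friday — that's 1664's doomsday.
In February the doomsday date is Feb 29 (1664 is a leap year (divisible by 4)).
Feb 2 is 27 days before Feb 29; 27 mod 7 = 6, so Friday − 6 = Saturday.

Saturday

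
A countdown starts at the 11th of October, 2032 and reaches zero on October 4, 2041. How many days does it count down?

Oct 11, 2032 → Oct 11, 2033: 365 days.
Oct 11, 2033 → Oct 11, 2034: 365 days.
Oct 11, 2034 → Oct 11, 2035: 365 days.
Oct 11, 2035 → Oct 11, 2036: 366 days (Feb 29, 2036 is in that span).
Oct 11, 2036 → Oct 11, 2037: 365 days.
Oct 11, 2037 → Oct 11, 2038: 365 days.
Oct 11, 2038 → Oct 11, 2039: 365 days.
Oct 11, 2039 → Oct 11, 2040: 366 days (Feb 29, 2040 is in that span).
Oct 11, 2040 → Nov 11, 2040: 31 days (October has 31).
Nov 11, 2040 → Dec 11, 2040: 30 days (November has 30).
Dec 11, 2040 → Jan 11, 2041: 31 days (December has 31).
Jan 11, 2041 → Feb 11, 2041: 31 days (January has 31).
Feb 11, 2041 → Mar 11, 2041: 28 days (February has 28).
Mar 11, 2041 → Apr 11, 2041: 31 days (March has 31).
Apr 11, 2041 → May 11, 2041: 30 days (April has 30).
May 11, 2041 → Jun 11, 2041: 31 days (May has 31).
Jun 11, 2041 → Jul 11, 2041: 30 days (June has 30).
Jul 11, 2041 → Aug 11, 2041: 31 days (July has 31).
Aug 11, 2041 → Sep 11, 2041: 31 days (August has 31).
Sep 11, 2041 → Oct 4, 2041: 23 days.
Total: 3280 days.

3280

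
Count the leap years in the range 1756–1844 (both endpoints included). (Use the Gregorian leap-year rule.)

Multiples of 4 in [1756,1844]: 23.
Of those, multiples of 100: 1 (not leap unless ÷400).
Multiples of 400: 0.
Leap years = 23 − 1 + 0 = 22.

22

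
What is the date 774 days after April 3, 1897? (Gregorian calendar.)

+365 (one year) → Apr 3, 1898 (409 left).
+365 (one year) → Apr 3, 1899 (44 left).
Apr has 30 days: +28 → May 1, 1899 (16 left).
+16 → May 17, 1899.

May 17, 1899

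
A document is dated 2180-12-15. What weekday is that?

Doomsday rule: the anchor day for the 2100s is Sunday. For year 80: 80÷12 = 6 r 8, and 8÷4 = 2, so 6+8+2 = 16.
Sunday + 16 ≡ Tuesday — that's 2180's doomsday.
In December the doomsday date is Dec 12.
Dec 15 is 3 days after Dec 12; 3 mod 7 = 3, so Tuesday + 3 = Friday.

Friday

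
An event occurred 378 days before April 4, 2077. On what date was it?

March 22, 2076

−4 → Mar 31, 2077 (end of Mar, 31 days; 374 left).
−31 → Feb 28, 2077 (end of Feb, 28 days; 343 left).
−28 → Jan 31, 2077 (end of Jan, 31 days; 315 left).
−31 → Dec 31, 2076 (end of Dec, 31 days; 284 left).
−31 → Nov 30, 2076 (end of Nov, 30 days; 253 left).
−30 → Oct 31, 2076 (end of Oct, 31 days; 223 left).
−31 → Sep 30, 2076 (end of Sep, 30 days; 192 left).
−30 → Aug 31, 2076 (end of Aug, 31 days; 162 left).
−31 → Jul 31, 2076 (end of Jul, 31 days; 131 left).
−31 → Jun 30, 2076 (end of Jun, 30 days; 100 left).
−30 → May 31, 2076 (end of May, 31 days; 70 left).
−31 → Apr 30, 2076 (end of Apr, 30 days; 39 left).
−30 → Mar 31, 2076 (end of Mar, 31 days; 9 left).
−9 → Mar 22, 2076.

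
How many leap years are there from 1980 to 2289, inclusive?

76

Multiples of 4 in [1980,2289]: 78.
Of those, multiples of 100: 3 (not leap unless ÷400).
Multiples of 400: 1.
Leap years = 78 − 3 + 1 = 76.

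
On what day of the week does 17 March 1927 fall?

January 1, 1927 is a Saturday.
Jan 1, 1927 → Feb 1, 1927: 31 days (January has 31).
Feb 1, 1927 → Mar 1, 1927: 28 days (February has 28).
Mar 1, 1927 → Mar 17, 1927: 16 days.
Total: 75 days.
75 mod 7 = 5, so Saturday + 5 = Thursday.

Thursday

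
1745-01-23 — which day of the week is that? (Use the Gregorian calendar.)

Doomsday rule: the anchor day for the 1700s is Sunday. For year 45: 45÷12 = 3 r 9, and 9÷4 = 2, so 3+9+2 = 14.
Sunday + 14 ≡ Sunday — that's 1745's doomsday.
In January the doomsday date is Jan 3 (1745 is not a leap year).
Jan 23 is 20 days after Jan 3; 20 mod 7 = 6, so Sunday + 6 = Saturday.

Saturday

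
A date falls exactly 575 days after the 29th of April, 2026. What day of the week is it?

First find the weekday of Apr 29, 2026. Doomsday rule: the anchor day for the 2000s is Tuesday. For year 26: 26÷12 = 2 r 2, and 2÷4 = 0, so 2+2+0 = 4.
Tuesday + 4 ≡ Saturday — that's 2026's doomsday.
In April the doomsday date is Apr 4.
Apr 29 is 25 days after Apr 4; 25 mod 7 = 4, so Saturday + 4 = Wednesday.
575 mod 7 = 1, so 575 days after a Wednesday is Wednesday + 1 = Thursday.

Thursday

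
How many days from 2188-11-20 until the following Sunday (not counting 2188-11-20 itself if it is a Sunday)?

Nov 20, 2188 is a Thursday.
From Thursday to the next Sunday is 3 days.

3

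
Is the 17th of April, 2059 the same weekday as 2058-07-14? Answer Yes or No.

From Jul 14, 2058 to Apr 17, 2059 is 277 days.
277 mod 7 = 4, so they are different weekdays.
(Jul 14, 2058 is a Sunday; Apr 17, 2059 is a Thursday.)

No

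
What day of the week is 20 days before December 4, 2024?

Thursday

First find the weekday of Dec 4, 2024. Doomsday rule: the anchor day for the 2000s is Tuesday. For year 24: 24÷12 = 2 r 0, and 0÷4 = 0, so 2+0+0 = 2.
Tuesday + 2 ≡ Thursday — that's 2024's doomsday.
In December the doomsday date is Dec 12.
Dec 4 is 8 days before Dec 12; 8 mod 7 = 1, so Thursday − 1 = Wednesday.
20 mod 7 = 6, so 20 days before a Wednesday is Wednesday − 6 = Thursday.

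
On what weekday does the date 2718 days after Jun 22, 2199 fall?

Monday

Jun 22, 2199 is a Saturday.
2718 mod 7 = 2, so 2718 days after a Saturday is Saturday + 2 = Monday.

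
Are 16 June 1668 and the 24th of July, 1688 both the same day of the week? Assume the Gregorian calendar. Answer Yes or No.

Yes

From Jun 16, 1668 to Jul 24, 1688 is 7343 days.
7343 mod 7 = 0, so they are the same weekday.
(Jun 16, 1668 is a Saturday; Jul 24, 1688 is a Saturday.)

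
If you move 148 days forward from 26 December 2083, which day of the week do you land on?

Monday

First find the weekday of Dec 26, 2083. Doomsday rule: the anchor day for the 2000s is Tuesday. For year 83: 83÷12 = 6 r 11, and 11÷4 = 2, so 6+11+2 = 19.
Tuesday + 19 ≡ Sunday — that's 2083's doomsday.
In December the doomsday date is Dec 12.
Dec 26 is 14 days after Dec 12; 14 mod 7 = 0, so Sunday + 0 = Sunday.
148 mod 7 = 1, so 148 days after a Sunday is Sunday + 1 = Monday.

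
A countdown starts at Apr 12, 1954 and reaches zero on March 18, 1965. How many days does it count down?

3993

Apr 12, 1954 → Apr 12, 1955: 365 days.
Apr 12, 1955 → Apr 12, 1956: 366 days (Feb 29, 1956 is in that span).
Apr 12, 1956 → Apr 12, 1957: 365 days.
Apr 12, 1957 → Apr 12, 1958: 365 days.
Apr 12, 1958 → Apr 12, 1959: 365 days.
Apr 12, 1959 → Apr 12, 1960: 366 days (Feb 29, 1960 is in that span).
Apr 12, 1960 → Apr 12, 1961: 365 days.
Apr 12, 1961 → Apr 12, 1962: 365 days.
Apr 12, 1962 → Apr 12, 1963: 365 days.
Apr 12, 1963 → Apr 12, 1964: 366 days (Feb 29, 1964 is in that span).
Apr 12, 1964 → May 12, 1964: 30 days (April has 30).
May 12, 1964 → Jun 12, 1964: 31 days (May has 31).
Jun 12, 1964 → Jul 12, 1964: 30 days (June has 30).
Jul 12, 1964 → Aug 12, 1964: 31 days (July has 31).
Aug 12, 1964 → Sep 12, 1964: 31 days (August has 31).
Sep 12, 1964 → Oct 12, 1964: 30 days (September has 30).
Oct 12, 1964 → Nov 12, 1964: 31 days (October has 31).
Nov 12, 1964 → Dec 12, 1964: 30 days (November has 30).
Dec 12, 1964 → Jan 12, 1965: 31 days (December has 31).
Jan 12, 1965 → Feb 12, 1965: 31 days (January has 31).
Feb 12, 1965 → Mar 12, 1965: 28 days (February has 28).
Mar 12, 1965 → Mar 18, 1965: 6 days.
Total: 3993 days.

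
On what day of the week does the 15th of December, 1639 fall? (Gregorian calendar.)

Thursday

Doomsday rule: the anchor day for the 1600s is Tuesday. For year 39: 39÷12 = 3 r 3, and 3÷4 = 0, so 3+3+0 = 6.
Tuesday + 6 ≡ Monday — that's 1639's doomsday.
In December the doomsday date is Dec 12.
Dec 15 is 3 days after Dec 12; 3 mod 7 = 3, so Monday + 3 = Thursday.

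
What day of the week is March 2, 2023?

Thursday

January 1, 2023 is a Sunday.
Jan 1, 2023 → Feb 1, 2023: 31 days (January has 31).
Feb 1, 2023 → Mar 1, 2023: 28 days (February has 28).
Mar 1, 2023 → Mar 2, 2023: 1 days.
Total: 60 days.
60 mod 7 = 4, so Sunday + 4 = Thursday.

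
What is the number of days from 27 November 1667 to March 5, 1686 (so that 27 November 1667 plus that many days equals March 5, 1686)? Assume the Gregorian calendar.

6673

Nov 27, 1667 → Nov 27, 1668: 366 days (Feb 29, 1668 is in that span).
Nov 27, 1668 → Nov 27, 1669: 365 days.
Nov 27, 1669 → Nov 27, 1670: 365 days.
Nov 27, 1670 → Nov 27, 1671: 365 days.
Nov 27, 1671 → Nov 27, 1672: 366 days (Feb 29, 1672 is in that span).
Nov 27, 1672 → Nov 27, 1673: 365 days.
Nov 27, 1673 → Nov 27, 1674: 365 days.
Nov 27, 1674 → Nov 27, 1675: 365 days.
Nov 27, 1675 → Nov 27, 1676: 366 days (Feb 29, 1676 is in that span).
Nov 27, 1676 → Nov 27, 1677: 365 days.
Nov 27, 1677 → Nov 27, 1678: 365 days.
Nov 27, 1678 → Nov 27, 1679: 365 days.
Nov 27, 1679 → Nov 27, 1680: 366 days (Feb 29, 1680 is in that span).
Nov 27, 1680 → Nov 27, 1681: 365 days.
Nov 27, 1681 → Nov 27, 1682: 365 days.
Nov 27, 1682 → Nov 27, 1683: 365 days.
Nov 27, 1683 → Nov 27, 1684: 366 days (Feb 29, 1684 is in that span).
Nov 27, 1684 → Nov 27, 1685: 365 days.
Nov 27, 1685 → Dec 27, 1685: 30 days (November has 30).
Dec 27, 1685 → Jan 27, 1686: 31 days (December has 31).
Jan 27, 1686 → Feb 27, 1686: 31 days (January has 31).
Feb 27, 1686 → Mar 5, 1686: 6 days.
Total: 6673 days.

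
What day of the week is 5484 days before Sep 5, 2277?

First find the weekday of Sep 5, 2277. Doomsday rule: the anchor day for the 2200s is Friday. For year 77: 77÷12 = 6 r 5, and 5÷4 = 1, so 6+5+1 = 12.
Friday + 12 ≡ Wednesday — that's 2277's doomsday.
In September the doomsday date is Sep 5.
Sep 5 is the doomsday itself: Wednesday.
5484 mod 7 = 3, so 5484 days before a Wednesday is Wednesday − 3 = Sunday.

Sunday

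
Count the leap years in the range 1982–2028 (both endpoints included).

Multiples of 4 in [1982,2028]: 12.
Of those, multiples of 100: 1 (not leap unless ÷400).
Multiples of 400: 1.
Leap years = 12 − 1 + 1 = 12.

12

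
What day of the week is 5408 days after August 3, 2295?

Wednesday

First find the weekday of Aug 3, 2295. Doomsday rule: the anchor day for the 2200s is Friday. For year 95: 95÷12 = 7 r 11, and 11÷4 = 2, so 7+11+2 = 20.
Friday + 20 ≡ Thursday — that's 2295's doomsday.
In August the doomsday date is Aug 8.
Aug 3 is 5 days before Aug 8; 5 mod 7 = 5, so Thursday − 5 = Saturday.
5408 mod 7 = 4, so 5408 days after a Saturday is Saturday + 4 = Wednesday.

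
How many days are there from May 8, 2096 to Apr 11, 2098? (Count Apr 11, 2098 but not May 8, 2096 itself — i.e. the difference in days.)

703

May 8, 2096 → May 8, 2097: 365 days.
May 8, 2097 → Jun 8, 2097: 31 days (May has 31).
Jun 8, 2097 → Jul 8, 2097: 30 days (June has 30).
Jul 8, 2097 → Aug 8, 2097: 31 days (July has 31).
Aug 8, 2097 → Sep 8, 2097: 31 days (August has 31).
Sep 8, 2097 → Oct 8, 2097: 30 days (September has 30).
Oct 8, 2097 → Nov 8, 2097: 31 days (October has 31).
Nov 8, 2097 → Dec 8, 2097: 30 days (November has 30).
Dec 8, 2097 → Jan 8, 2098: 31 days (December has 31).
Jan 8, 2098 → Feb 8, 2098: 31 days (January has 31).
Feb 8, 2098 → Mar 8, 2098: 28 days (February has 28).
Mar 8, 2098 → Apr 8, 2098: 31 days (March has 31).
Apr 8, 2098 → Apr 11, 2098: 3 days.
Total: 703 days.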